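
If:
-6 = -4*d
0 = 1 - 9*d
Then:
No Solution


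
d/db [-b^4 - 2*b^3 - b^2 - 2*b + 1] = -4*b^3 - 6*b^2 - 2*b - 2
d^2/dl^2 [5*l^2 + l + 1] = 10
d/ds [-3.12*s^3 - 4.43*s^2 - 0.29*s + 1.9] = -9.36*s^2 - 8.86*s - 0.29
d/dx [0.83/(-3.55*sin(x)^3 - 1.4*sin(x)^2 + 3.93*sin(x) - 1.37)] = (8.8395*sin(x)^2 + 2.324*sin(x) - 3.2619)*cos(x)/(3.55*sin(x)^3 + 1.4*sin(x)^2 - 3.93*sin(x) + 1.37)^2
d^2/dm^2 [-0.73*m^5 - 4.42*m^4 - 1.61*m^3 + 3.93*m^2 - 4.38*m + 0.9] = -14.6*m^3 - 53.04*m^2 - 9.66*m + 7.86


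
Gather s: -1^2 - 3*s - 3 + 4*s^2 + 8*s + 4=4*s^2 + 5*s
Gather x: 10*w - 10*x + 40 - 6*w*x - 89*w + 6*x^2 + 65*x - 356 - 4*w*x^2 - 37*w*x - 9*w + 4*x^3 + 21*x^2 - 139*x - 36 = -88*w + 4*x^3 + x^2*(27 - 4*w) + x*(-43*w - 84) - 352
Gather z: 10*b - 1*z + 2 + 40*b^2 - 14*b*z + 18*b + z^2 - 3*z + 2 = 40*b^2 + 28*b + z^2 + z*(-14*b - 4) + 4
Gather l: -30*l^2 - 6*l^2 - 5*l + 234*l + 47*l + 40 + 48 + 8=-36*l^2 + 276*l + 96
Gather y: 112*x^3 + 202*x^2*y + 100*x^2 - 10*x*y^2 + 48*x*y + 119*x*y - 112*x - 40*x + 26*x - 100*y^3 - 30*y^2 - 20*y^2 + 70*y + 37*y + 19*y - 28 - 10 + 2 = 112*x^3 + 100*x^2 - 126*x - 100*y^3 + y^2*(-10*x - 50) + y*(202*x^2 + 167*x + 126) - 36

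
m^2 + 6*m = m*(m + 6)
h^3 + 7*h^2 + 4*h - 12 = (h - 1)*(h + 2)*(h + 6)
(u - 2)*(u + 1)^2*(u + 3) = u^4 + 3*u^3 - 3*u^2 - 11*u - 6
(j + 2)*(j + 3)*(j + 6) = j^3 + 11*j^2 + 36*j + 36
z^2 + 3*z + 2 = (z + 1)*(z + 2)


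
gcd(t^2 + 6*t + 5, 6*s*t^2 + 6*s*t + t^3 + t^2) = t + 1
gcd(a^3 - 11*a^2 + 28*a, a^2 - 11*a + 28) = a^2 - 11*a + 28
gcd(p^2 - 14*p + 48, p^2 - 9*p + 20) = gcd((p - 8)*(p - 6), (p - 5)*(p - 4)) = 1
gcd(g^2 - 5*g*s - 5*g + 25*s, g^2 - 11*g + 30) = g - 5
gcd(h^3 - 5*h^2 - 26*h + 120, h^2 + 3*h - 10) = h + 5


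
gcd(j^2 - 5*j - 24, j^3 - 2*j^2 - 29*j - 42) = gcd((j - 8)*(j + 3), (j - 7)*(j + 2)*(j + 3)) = j + 3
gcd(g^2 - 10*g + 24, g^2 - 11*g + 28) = g - 4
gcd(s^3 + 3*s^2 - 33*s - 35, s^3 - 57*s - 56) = s^2 + 8*s + 7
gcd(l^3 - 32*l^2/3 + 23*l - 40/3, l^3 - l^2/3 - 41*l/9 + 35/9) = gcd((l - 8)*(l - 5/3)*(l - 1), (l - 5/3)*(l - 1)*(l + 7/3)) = l^2 - 8*l/3 + 5/3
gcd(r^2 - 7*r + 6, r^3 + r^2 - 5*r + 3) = r - 1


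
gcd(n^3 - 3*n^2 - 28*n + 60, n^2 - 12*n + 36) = n - 6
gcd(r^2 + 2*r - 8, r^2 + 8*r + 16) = r + 4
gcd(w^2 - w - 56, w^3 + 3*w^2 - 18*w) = 1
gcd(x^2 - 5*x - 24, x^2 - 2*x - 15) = x + 3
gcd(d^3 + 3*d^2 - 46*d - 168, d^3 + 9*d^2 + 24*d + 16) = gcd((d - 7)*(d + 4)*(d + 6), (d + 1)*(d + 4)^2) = d + 4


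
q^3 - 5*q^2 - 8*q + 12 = (q - 6)*(q - 1)*(q + 2)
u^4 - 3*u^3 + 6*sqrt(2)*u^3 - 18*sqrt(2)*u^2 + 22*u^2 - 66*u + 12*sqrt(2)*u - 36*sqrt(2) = (u - 3)*(u + sqrt(2))*(u + 2*sqrt(2))*(u + 3*sqrt(2))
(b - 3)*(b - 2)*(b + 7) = b^3 + 2*b^2 - 29*b + 42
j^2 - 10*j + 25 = (j - 5)^2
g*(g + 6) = g^2 + 6*g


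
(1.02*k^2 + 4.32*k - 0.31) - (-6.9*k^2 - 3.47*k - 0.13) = 7.92*k^2 + 7.79*k - 0.18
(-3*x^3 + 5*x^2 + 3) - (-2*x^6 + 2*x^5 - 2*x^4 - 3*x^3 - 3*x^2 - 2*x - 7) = 2*x^6 - 2*x^5 + 2*x^4 + 8*x^2 + 2*x + 10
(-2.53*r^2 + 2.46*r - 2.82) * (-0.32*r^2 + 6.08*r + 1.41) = 0.8096*r^4 - 16.1696*r^3 + 12.2919*r^2 - 13.677*r - 3.9762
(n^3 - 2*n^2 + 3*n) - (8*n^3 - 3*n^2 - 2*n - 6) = -7*n^3 + n^2 + 5*n + 6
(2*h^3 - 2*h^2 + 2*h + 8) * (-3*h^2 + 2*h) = -6*h^5 + 10*h^4 - 10*h^3 - 20*h^2 + 16*h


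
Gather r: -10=-10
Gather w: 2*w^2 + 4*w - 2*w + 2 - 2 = 2*w^2 + 2*w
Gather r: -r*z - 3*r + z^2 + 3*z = r*(-z - 3) + z^2 + 3*z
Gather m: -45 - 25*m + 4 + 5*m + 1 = -20*m - 40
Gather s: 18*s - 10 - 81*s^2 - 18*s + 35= 25 - 81*s^2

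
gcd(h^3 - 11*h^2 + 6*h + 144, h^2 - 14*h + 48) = h^2 - 14*h + 48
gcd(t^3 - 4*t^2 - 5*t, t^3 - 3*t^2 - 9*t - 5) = t^2 - 4*t - 5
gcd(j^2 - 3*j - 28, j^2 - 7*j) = j - 7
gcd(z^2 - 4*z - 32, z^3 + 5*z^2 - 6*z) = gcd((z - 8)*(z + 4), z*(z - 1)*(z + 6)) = 1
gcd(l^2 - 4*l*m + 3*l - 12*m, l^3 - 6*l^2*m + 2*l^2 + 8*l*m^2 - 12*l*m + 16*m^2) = l - 4*m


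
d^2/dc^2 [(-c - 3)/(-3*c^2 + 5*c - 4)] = 2*((c + 3)*(6*c - 5)^2 - (9*c + 4)*(3*c^2 - 5*c + 4))/(3*c^2 - 5*c + 4)^3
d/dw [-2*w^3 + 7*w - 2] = 7 - 6*w^2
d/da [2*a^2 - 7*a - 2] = 4*a - 7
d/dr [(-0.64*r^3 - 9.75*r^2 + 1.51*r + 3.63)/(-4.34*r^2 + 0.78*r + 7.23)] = (2.7776*r^4 - 0.998400000000004*r^3 - 14.9332*r^2 - 109.4766*r + 8.0859)/(18.8356*r^4 - 6.7704*r^3 - 62.148*r^2 + 11.2788*r + 52.2729)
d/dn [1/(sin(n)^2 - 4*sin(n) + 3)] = 2*(2 - sin(n))*cos(n)/(sin(n)^2 - 4*sin(n) + 3)^2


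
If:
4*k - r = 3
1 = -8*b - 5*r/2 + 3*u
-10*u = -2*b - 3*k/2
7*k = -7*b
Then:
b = -130/43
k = 130/43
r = 391/43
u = -13/86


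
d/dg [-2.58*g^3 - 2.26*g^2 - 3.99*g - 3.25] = -7.74*g^2 - 4.52*g - 3.99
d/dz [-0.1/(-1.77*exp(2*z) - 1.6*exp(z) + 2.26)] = (-0.354*exp(z) - 0.16)*exp(z)/(1.77*exp(2*z) + 1.6*exp(z) - 2.26)^2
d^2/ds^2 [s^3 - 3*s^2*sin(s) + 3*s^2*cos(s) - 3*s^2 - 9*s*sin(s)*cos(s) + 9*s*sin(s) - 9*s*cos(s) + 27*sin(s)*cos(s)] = -3*sqrt(2)*s^2*cos(s + pi/4) - 21*s*sin(s) + 18*s*sin(2*s) - 3*s*cos(s) + 6*s + 12*sin(s) - 54*sin(2*s) + 24*cos(s) - 18*cos(2*s) - 6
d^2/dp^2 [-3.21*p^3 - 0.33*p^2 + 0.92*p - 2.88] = -19.26*p - 0.66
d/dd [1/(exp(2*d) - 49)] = -2*exp(2*d)/(exp(2*d) - 49)^2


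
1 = 1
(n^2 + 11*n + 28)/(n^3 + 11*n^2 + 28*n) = 1/n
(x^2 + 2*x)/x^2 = (x + 2)/x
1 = 1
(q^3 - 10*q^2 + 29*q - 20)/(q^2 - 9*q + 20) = q - 1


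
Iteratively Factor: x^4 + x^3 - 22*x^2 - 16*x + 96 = (x + 3)*(x^3 - 2*x^2 - 16*x + 32) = (x - 4)*(x + 3)*(x^2 + 2*x - 8) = (x - 4)*(x - 2)*(x + 3)*(x + 4)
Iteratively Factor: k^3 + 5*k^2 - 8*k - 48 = (k + 4)*(k^2 + k - 12) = (k + 4)^2*(k - 3)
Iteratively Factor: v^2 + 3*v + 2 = (v + 2)*(v + 1)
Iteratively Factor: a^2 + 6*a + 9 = (a + 3)*(a + 3)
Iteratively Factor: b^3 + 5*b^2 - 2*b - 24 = (b - 2)*(b^2 + 7*b + 12) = (b - 2)*(b + 4)*(b + 3)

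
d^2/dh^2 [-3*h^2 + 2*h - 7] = -6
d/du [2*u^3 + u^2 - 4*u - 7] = 6*u^2 + 2*u - 4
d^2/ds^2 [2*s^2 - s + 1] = 4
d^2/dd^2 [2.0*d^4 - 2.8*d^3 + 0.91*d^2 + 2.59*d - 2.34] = 24.0*d^2 - 16.8*d + 1.82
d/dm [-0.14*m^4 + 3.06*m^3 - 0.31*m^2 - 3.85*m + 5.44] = -0.56*m^3 + 9.18*m^2 - 0.62*m - 3.85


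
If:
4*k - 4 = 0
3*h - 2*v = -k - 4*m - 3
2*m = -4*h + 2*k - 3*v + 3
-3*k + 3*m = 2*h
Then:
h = -54/83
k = 1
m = 47/83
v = 179/83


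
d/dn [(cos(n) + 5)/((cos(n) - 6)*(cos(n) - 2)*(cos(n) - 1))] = 2*(cos(n)^3 + 3*cos(n)^2 - 45*cos(n) + 56)*sin(n)/((cos(n) - 6)^2*(cos(n) - 2)^2*(cos(n) - 1)^2)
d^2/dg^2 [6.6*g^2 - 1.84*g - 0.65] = 13.2000000000000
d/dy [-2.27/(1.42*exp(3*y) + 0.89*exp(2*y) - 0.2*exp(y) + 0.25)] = (9.6702*exp(2*y) + 4.0406*exp(y) - 0.454)*exp(y)/(1.42*exp(3*y) + 0.89*exp(2*y) - 0.2*exp(y) + 0.25)^2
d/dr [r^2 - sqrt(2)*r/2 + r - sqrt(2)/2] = 2*r - sqrt(2)/2 + 1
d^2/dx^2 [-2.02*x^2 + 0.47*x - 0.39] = -4.04000000000000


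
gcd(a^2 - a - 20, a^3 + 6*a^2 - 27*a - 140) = a^2 - a - 20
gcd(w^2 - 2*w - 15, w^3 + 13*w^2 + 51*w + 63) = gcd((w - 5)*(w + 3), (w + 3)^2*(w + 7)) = w + 3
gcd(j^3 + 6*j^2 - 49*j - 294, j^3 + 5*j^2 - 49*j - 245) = j^2 - 49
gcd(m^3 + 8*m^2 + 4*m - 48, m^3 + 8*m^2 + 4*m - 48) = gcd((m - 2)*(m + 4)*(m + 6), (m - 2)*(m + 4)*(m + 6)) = m^3 + 8*m^2 + 4*m - 48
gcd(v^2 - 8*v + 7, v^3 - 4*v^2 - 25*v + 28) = v^2 - 8*v + 7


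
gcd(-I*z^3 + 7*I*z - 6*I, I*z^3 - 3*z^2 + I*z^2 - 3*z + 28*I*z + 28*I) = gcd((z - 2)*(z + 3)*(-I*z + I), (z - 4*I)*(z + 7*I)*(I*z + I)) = 1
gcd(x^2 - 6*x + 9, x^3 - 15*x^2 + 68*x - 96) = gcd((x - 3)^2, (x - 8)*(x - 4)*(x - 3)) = x - 3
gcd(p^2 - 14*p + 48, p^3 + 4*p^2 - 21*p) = 1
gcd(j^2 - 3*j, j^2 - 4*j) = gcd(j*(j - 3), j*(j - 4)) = j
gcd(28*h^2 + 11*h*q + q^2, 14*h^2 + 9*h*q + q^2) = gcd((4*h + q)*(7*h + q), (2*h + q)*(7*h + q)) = 7*h + q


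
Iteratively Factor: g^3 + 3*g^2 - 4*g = (g - 1)*(g^2 + 4*g) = (g - 1)*(g + 4)*(g)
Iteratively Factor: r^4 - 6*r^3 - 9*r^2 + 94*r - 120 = (r - 3)*(r^3 - 3*r^2 - 18*r + 40) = (r - 3)*(r + 4)*(r^2 - 7*r + 10) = (r - 5)*(r - 3)*(r + 4)*(r - 2)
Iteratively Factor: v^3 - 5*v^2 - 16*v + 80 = (v + 4)*(v^2 - 9*v + 20) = (v - 5)*(v + 4)*(v - 4)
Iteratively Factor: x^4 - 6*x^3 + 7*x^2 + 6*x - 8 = (x - 2)*(x^3 - 4*x^2 - x + 4) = (x - 4)*(x - 2)*(x^2 - 1) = (x - 4)*(x - 2)*(x + 1)*(x - 1)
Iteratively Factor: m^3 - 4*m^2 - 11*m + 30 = (m - 2)*(m^2 - 2*m - 15) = (m - 2)*(m + 3)*(m - 5)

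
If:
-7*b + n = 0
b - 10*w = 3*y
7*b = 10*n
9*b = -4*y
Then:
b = 0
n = 0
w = 0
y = 0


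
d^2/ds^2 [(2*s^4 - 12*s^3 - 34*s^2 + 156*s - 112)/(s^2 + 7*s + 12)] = 4*(s^3 + 9*s^2 + 27*s - 173)/(s^3 + 9*s^2 + 27*s + 27)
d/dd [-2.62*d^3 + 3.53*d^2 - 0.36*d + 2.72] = -7.86*d^2 + 7.06*d - 0.36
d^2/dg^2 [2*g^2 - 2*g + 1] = 4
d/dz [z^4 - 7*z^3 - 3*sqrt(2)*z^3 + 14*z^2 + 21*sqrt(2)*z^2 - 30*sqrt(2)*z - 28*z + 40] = 4*z^3 - 21*z^2 - 9*sqrt(2)*z^2 + 28*z + 42*sqrt(2)*z - 30*sqrt(2) - 28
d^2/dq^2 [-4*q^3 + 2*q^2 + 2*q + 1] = 4 - 24*q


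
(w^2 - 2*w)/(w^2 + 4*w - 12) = w/(w + 6)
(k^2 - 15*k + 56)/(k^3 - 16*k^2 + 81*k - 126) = (k - 8)/(k^2 - 9*k + 18)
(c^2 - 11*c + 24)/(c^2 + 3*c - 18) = (c - 8)/(c + 6)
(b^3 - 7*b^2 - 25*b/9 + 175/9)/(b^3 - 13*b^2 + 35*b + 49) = (b^2 - 25/9)/(b^2 - 6*b - 7)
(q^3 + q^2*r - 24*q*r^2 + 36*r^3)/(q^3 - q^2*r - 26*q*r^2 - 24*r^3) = (-q^3 - q^2*r + 24*q*r^2 - 36*r^3)/(-q^3 + q^2*r + 26*q*r^2 + 24*r^3)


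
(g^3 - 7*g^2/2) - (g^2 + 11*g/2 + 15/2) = g^3 - 9*g^2/2 - 11*g/2 - 15/2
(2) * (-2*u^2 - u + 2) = -4*u^2 - 2*u + 4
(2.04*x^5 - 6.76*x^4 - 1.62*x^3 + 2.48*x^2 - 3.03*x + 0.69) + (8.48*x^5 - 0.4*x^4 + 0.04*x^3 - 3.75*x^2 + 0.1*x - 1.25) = 10.52*x^5 - 7.16*x^4 - 1.58*x^3 - 1.27*x^2 - 2.93*x - 0.56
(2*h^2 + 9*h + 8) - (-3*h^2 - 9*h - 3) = 5*h^2 + 18*h + 11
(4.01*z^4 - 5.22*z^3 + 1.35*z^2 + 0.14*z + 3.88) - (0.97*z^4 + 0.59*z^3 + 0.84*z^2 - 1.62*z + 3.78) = 3.04*z^4 - 5.81*z^3 + 0.51*z^2 + 1.76*z + 0.1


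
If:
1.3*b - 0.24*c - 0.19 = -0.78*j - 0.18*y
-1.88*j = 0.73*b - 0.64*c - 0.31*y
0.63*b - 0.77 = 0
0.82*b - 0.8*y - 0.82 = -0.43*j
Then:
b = 1.22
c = -11.65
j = -4.83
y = -2.37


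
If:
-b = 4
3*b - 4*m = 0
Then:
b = -4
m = -3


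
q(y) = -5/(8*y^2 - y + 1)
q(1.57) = -0.26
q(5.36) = -0.02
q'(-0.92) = -1.04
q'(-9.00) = 0.00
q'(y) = -5*(1 - 16*y)/(8*y^2 - y + 1)^2 = 5*(16*y - 1)/(8*y^2 - y + 1)^2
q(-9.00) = -0.00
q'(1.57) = 0.33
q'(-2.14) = -0.11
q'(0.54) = 4.90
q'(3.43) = 0.03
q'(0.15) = 6.60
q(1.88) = -0.18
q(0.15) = -4.85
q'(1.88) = 0.19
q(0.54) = -1.79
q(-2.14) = -0.13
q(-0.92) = -0.58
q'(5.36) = 0.01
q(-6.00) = -0.02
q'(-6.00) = -0.00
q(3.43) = -0.05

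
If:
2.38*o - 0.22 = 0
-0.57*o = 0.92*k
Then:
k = -0.06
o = 0.09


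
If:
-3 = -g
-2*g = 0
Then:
No Solution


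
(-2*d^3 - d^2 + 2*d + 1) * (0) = 0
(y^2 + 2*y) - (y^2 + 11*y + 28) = -9*y - 28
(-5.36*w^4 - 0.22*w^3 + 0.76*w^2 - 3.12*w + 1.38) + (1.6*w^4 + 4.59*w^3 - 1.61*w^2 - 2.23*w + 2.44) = -3.76*w^4 + 4.37*w^3 - 0.85*w^2 - 5.35*w + 3.82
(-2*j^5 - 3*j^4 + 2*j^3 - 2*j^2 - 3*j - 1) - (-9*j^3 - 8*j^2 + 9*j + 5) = -2*j^5 - 3*j^4 + 11*j^3 + 6*j^2 - 12*j - 6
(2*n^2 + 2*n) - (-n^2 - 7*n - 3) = 3*n^2 + 9*n + 3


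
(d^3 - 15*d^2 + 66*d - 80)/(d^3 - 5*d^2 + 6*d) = (d^2 - 13*d + 40)/(d*(d - 3))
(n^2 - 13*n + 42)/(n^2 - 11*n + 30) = (n - 7)/(n - 5)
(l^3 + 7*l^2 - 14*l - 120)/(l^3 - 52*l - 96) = (l^2 + l - 20)/(l^2 - 6*l - 16)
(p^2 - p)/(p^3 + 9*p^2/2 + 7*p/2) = 2*(p - 1)/(2*p^2 + 9*p + 7)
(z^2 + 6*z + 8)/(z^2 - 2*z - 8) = (z + 4)/(z - 4)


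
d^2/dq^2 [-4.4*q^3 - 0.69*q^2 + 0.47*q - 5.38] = -26.4*q - 1.38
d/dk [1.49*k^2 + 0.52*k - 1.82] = 2.98*k + 0.52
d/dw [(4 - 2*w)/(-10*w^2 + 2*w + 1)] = 10*(-2*w^2 + 8*w - 1)/(100*w^4 - 40*w^3 - 16*w^2 + 4*w + 1)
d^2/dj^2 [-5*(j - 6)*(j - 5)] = -10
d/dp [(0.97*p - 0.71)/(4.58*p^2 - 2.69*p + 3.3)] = (-4.4426*p^2 + 6.5036*p + 1.2911)/(20.9764*p^4 - 24.6404*p^3 + 37.4641*p^2 - 17.754*p + 10.89)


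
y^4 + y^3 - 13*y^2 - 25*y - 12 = (y - 4)*(y + 1)^2*(y + 3)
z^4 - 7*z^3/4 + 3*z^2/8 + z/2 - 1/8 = (z - 1)^2*(z - 1/4)*(z + 1/2)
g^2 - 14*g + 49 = (g - 7)^2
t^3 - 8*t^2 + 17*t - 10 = (t - 5)*(t - 2)*(t - 1)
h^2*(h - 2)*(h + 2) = h^4 - 4*h^2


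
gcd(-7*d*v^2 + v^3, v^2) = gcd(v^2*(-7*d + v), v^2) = v^2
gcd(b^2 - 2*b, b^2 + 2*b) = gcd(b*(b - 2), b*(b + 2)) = b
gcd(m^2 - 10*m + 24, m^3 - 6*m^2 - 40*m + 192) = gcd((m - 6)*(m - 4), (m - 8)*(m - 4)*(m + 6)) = m - 4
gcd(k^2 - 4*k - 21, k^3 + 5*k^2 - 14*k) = 1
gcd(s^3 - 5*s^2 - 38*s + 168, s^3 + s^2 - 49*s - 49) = s - 7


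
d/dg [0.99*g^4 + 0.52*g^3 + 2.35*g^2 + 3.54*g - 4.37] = 3.96*g^3 + 1.56*g^2 + 4.7*g + 3.54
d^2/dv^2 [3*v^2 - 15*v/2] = 6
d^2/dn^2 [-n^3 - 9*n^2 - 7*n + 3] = -6*n - 18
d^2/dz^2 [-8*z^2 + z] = -16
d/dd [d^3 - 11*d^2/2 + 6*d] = 3*d^2 - 11*d + 6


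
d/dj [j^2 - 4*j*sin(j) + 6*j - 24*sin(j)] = -4*j*cos(j) + 2*j - 4*sin(j) - 24*cos(j) + 6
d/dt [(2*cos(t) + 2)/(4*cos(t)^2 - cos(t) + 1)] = 4*(4*cos(t) + cos(2*t))*sin(t)/(4*sin(t)^2 + cos(t) - 5)^2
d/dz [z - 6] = 1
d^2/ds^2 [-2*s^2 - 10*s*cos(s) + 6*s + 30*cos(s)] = 10*s*cos(s) + 20*sin(s) - 30*cos(s) - 4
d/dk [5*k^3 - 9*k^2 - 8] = 3*k*(5*k - 6)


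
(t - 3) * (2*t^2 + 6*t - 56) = 2*t^3 - 74*t + 168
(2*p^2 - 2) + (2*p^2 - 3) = 4*p^2 - 5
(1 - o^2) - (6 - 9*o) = -o^2 + 9*o - 5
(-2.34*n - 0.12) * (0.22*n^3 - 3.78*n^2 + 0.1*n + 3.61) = -0.5148*n^4 + 8.8188*n^3 + 0.2196*n^2 - 8.4594*n - 0.4332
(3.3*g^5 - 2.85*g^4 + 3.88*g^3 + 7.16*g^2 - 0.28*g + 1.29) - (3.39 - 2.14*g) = 3.3*g^5 - 2.85*g^4 + 3.88*g^3 + 7.16*g^2 + 1.86*g - 2.1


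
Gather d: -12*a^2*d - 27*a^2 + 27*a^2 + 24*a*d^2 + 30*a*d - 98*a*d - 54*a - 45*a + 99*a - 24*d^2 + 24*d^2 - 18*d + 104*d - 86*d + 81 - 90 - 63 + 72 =24*a*d^2 + d*(-12*a^2 - 68*a)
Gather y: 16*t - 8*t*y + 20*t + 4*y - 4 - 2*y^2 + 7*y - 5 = 36*t - 2*y^2 + y*(11 - 8*t) - 9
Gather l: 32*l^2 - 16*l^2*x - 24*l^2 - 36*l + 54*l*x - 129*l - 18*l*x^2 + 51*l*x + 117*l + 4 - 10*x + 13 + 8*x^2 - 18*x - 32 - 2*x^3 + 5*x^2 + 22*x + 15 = l^2*(8 - 16*x) + l*(-18*x^2 + 105*x - 48) - 2*x^3 + 13*x^2 - 6*x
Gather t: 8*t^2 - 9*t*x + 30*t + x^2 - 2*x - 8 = 8*t^2 + t*(30 - 9*x) + x^2 - 2*x - 8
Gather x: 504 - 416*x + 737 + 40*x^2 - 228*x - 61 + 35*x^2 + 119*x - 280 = 75*x^2 - 525*x + 900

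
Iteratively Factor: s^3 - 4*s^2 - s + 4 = (s + 1)*(s^2 - 5*s + 4) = (s - 4)*(s + 1)*(s - 1)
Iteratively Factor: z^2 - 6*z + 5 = (z - 5)*(z - 1)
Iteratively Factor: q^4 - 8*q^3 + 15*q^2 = (q - 3)*(q^3 - 5*q^2) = q*(q - 3)*(q^2 - 5*q) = q^2*(q - 3)*(q - 5)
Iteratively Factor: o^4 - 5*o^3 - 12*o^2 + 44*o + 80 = (o + 2)*(o^3 - 7*o^2 + 2*o + 40) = (o - 5)*(o + 2)*(o^2 - 2*o - 8) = (o - 5)*(o + 2)^2*(o - 4)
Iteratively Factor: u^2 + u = (u)*(u + 1)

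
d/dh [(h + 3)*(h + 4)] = 2*h + 7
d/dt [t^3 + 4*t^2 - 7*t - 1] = 3*t^2 + 8*t - 7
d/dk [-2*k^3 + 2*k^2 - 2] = 2*k*(2 - 3*k)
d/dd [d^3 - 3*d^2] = 3*d*(d - 2)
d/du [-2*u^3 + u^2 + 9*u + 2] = -6*u^2 + 2*u + 9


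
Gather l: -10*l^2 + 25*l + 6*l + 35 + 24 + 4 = -10*l^2 + 31*l + 63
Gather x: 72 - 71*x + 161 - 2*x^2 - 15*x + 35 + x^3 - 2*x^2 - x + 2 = x^3 - 4*x^2 - 87*x + 270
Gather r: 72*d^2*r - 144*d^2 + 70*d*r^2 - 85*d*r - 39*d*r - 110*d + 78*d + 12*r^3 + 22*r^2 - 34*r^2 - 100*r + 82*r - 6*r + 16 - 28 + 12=-144*d^2 - 32*d + 12*r^3 + r^2*(70*d - 12) + r*(72*d^2 - 124*d - 24)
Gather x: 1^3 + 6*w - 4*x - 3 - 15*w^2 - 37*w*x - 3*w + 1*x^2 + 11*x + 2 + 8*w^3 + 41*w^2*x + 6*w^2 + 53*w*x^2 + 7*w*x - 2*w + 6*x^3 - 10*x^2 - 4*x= 8*w^3 - 9*w^2 + w + 6*x^3 + x^2*(53*w - 9) + x*(41*w^2 - 30*w + 3)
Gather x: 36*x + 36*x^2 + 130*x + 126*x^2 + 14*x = 162*x^2 + 180*x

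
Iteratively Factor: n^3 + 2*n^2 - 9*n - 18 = (n - 3)*(n^2 + 5*n + 6) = (n - 3)*(n + 2)*(n + 3)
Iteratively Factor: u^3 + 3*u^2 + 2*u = (u + 1)*(u^2 + 2*u) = u*(u + 1)*(u + 2)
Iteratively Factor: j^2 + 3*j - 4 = (j - 1)*(j + 4)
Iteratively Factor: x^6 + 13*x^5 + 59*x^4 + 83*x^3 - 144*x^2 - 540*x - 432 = (x + 3)*(x^5 + 10*x^4 + 29*x^3 - 4*x^2 - 132*x - 144) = (x + 3)^2*(x^4 + 7*x^3 + 8*x^2 - 28*x - 48) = (x + 2)*(x + 3)^2*(x^3 + 5*x^2 - 2*x - 24) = (x + 2)*(x + 3)^2*(x + 4)*(x^2 + x - 6) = (x + 2)*(x + 3)^3*(x + 4)*(x - 2)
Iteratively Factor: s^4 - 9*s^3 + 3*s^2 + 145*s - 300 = (s - 5)*(s^3 - 4*s^2 - 17*s + 60) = (s - 5)*(s - 3)*(s^2 - s - 20) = (s - 5)^2*(s - 3)*(s + 4)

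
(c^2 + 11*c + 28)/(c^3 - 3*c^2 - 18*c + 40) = (c + 7)/(c^2 - 7*c + 10)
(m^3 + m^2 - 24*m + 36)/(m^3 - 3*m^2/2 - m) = 2*(m^2 + 3*m - 18)/(m*(2*m + 1))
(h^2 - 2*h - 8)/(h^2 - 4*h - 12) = (h - 4)/(h - 6)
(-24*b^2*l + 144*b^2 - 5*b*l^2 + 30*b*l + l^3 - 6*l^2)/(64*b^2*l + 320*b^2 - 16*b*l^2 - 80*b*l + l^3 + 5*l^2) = (-3*b*l + 18*b - l^2 + 6*l)/(8*b*l + 40*b - l^2 - 5*l)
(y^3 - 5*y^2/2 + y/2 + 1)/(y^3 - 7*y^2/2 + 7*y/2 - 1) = (2*y + 1)/(2*y - 1)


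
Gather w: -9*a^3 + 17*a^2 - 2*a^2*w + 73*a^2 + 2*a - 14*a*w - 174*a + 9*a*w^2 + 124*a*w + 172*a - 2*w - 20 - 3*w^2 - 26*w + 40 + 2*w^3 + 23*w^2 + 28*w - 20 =-9*a^3 + 90*a^2 + 2*w^3 + w^2*(9*a + 20) + w*(-2*a^2 + 110*a)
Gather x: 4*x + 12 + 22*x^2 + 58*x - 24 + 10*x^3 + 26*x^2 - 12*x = 10*x^3 + 48*x^2 + 50*x - 12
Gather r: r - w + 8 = r - w + 8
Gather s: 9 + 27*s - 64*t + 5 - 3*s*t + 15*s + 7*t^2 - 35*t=s*(42 - 3*t) + 7*t^2 - 99*t + 14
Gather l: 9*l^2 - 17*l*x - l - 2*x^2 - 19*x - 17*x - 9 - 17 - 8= 9*l^2 + l*(-17*x - 1) - 2*x^2 - 36*x - 34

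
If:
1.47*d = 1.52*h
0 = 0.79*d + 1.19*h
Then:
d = 0.00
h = 0.00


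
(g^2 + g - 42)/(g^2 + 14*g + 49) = (g - 6)/(g + 7)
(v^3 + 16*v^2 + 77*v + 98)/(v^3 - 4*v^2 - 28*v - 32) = (v^2 + 14*v + 49)/(v^2 - 6*v - 16)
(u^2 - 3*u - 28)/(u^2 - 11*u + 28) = (u + 4)/(u - 4)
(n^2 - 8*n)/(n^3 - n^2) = (n - 8)/(n*(n - 1))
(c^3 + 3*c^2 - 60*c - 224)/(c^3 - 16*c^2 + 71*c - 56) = (c^2 + 11*c + 28)/(c^2 - 8*c + 7)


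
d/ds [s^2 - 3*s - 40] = 2*s - 3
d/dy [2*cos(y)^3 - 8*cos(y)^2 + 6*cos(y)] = 2*(-3*cos(y)^2 + 8*cos(y) - 3)*sin(y)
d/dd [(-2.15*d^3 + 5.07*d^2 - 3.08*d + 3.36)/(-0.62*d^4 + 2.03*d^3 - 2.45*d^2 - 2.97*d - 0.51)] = (-1.333*d^6 + 6.2868*d^5 - 10.7534*d^4 + 33.6086*d^3 - 39.7768*d^2 + 11.2926*d + 11.55)/(0.3844*d^8 - 2.5172*d^7 + 7.1589*d^6 - 6.2642*d^5 - 5.4233*d^4 + 12.4824*d^3 + 11.3199*d^2 + 3.0294*d + 0.2601)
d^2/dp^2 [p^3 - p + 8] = 6*p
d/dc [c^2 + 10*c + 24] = 2*c + 10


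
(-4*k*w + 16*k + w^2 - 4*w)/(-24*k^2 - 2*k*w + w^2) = (4*k*w - 16*k - w^2 + 4*w)/(24*k^2 + 2*k*w - w^2)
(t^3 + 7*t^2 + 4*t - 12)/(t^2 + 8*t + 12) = t - 1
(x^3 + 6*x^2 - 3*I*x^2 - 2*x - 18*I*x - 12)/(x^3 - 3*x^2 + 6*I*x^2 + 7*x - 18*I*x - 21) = (x^2 + 2*x*(3 - I) - 12*I)/(x^2 + x*(-3 + 7*I) - 21*I)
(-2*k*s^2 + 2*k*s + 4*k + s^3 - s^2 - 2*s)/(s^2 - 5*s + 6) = (-2*k*s - 2*k + s^2 + s)/(s - 3)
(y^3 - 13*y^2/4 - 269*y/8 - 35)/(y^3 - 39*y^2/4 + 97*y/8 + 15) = (8*y^2 + 38*y + 35)/(8*y^2 - 14*y - 15)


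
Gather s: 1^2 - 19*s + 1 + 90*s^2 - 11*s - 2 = 90*s^2 - 30*s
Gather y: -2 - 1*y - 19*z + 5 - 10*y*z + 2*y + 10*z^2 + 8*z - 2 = y*(1 - 10*z) + 10*z^2 - 11*z + 1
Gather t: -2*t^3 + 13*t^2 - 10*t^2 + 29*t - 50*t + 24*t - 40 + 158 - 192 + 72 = -2*t^3 + 3*t^2 + 3*t - 2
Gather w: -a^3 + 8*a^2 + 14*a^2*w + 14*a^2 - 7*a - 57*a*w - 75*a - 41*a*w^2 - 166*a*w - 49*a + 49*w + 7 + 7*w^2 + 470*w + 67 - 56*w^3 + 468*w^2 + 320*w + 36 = -a^3 + 22*a^2 - 131*a - 56*w^3 + w^2*(475 - 41*a) + w*(14*a^2 - 223*a + 839) + 110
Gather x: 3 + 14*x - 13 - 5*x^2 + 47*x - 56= -5*x^2 + 61*x - 66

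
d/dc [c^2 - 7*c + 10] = 2*c - 7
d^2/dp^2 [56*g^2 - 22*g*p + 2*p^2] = 4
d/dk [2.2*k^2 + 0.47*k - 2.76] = 4.4*k + 0.47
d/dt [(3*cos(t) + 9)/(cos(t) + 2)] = 3*sin(t)/(cos(t) + 2)^2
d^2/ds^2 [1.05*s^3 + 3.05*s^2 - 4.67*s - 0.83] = 6.3*s + 6.1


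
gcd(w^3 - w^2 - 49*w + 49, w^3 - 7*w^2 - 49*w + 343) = w^2 - 49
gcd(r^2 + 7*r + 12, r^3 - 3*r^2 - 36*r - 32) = r + 4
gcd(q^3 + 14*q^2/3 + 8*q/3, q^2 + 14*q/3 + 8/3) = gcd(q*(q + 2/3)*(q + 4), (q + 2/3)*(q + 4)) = q^2 + 14*q/3 + 8/3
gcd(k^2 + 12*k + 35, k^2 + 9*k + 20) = k + 5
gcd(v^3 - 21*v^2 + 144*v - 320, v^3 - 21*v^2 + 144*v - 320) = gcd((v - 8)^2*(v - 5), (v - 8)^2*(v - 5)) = v^3 - 21*v^2 + 144*v - 320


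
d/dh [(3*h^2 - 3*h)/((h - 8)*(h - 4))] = 3*(-11*h^2 + 64*h - 32)/(h^4 - 24*h^3 + 208*h^2 - 768*h + 1024)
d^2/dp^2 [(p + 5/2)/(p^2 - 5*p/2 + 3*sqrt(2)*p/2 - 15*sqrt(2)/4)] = 16*((2*p + 5)*(4*p - 5 + 3*sqrt(2))^2 - 3*(2*p + sqrt(2))*(4*p^2 - 10*p + 6*sqrt(2)*p - 15*sqrt(2)))/(4*p^2 - 10*p + 6*sqrt(2)*p - 15*sqrt(2))^3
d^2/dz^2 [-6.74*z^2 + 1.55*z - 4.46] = -13.4800000000000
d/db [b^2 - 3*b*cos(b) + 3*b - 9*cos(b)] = 3*b*sin(b) + 2*b + 9*sin(b) - 3*cos(b) + 3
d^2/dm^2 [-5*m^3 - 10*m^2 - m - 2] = -30*m - 20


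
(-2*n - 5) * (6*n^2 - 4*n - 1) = -12*n^3 - 22*n^2 + 22*n + 5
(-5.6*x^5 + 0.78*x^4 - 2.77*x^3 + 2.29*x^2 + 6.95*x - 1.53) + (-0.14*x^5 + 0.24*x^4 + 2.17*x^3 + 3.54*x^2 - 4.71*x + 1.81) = -5.74*x^5 + 1.02*x^4 - 0.6*x^3 + 5.83*x^2 + 2.24*x + 0.28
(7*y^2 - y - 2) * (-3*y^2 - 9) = -21*y^4 + 3*y^3 - 57*y^2 + 9*y + 18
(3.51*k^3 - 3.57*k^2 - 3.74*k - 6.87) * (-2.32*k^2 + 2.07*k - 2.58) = -8.1432*k^5 + 15.5481*k^4 - 7.7689*k^3 + 17.4072*k^2 - 4.5717*k + 17.7246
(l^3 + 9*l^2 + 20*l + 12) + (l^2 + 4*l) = l^3 + 10*l^2 + 24*l + 12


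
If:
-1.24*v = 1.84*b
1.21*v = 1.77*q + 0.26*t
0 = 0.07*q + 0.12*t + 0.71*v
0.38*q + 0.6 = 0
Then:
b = 0.63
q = -1.58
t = 6.42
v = -0.93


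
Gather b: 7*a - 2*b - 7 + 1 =7*a - 2*b - 6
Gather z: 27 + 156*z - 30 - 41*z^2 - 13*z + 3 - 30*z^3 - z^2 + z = -30*z^3 - 42*z^2 + 144*z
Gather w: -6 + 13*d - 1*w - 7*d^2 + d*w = -7*d^2 + 13*d + w*(d - 1) - 6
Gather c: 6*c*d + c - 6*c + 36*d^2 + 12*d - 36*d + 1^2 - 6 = c*(6*d - 5) + 36*d^2 - 24*d - 5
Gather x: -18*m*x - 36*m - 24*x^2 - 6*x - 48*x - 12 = -36*m - 24*x^2 + x*(-18*m - 54) - 12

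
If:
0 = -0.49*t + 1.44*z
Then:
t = 2.93877551020408*z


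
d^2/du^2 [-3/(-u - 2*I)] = 6/(u + 2*I)^3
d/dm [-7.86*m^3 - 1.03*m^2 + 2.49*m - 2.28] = -23.58*m^2 - 2.06*m + 2.49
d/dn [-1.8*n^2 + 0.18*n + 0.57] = 0.18 - 3.6*n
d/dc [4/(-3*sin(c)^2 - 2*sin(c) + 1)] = 8*(3*sin(c) + 1)*cos(c)/(3*sin(c)^2 + 2*sin(c) - 1)^2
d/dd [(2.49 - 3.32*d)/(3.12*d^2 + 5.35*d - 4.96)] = (10.3584*d^2 - 15.5376*d + 3.1457)/(9.7344*d^4 + 33.384*d^3 - 2.32790000000001*d^2 - 53.072*d + 24.6016)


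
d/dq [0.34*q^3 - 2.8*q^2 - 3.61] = q*(1.02*q - 5.6)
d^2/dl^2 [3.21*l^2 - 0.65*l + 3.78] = 6.42000000000000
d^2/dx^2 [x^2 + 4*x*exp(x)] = 4*x*exp(x) + 8*exp(x) + 2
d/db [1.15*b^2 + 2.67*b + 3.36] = 2.3*b + 2.67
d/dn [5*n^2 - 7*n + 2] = 10*n - 7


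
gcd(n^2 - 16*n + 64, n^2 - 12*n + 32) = n - 8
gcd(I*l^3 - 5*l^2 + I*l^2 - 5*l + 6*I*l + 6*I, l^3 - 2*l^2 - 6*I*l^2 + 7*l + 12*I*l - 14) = 1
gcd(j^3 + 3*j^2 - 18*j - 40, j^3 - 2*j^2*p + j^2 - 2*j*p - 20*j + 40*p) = j^2 + j - 20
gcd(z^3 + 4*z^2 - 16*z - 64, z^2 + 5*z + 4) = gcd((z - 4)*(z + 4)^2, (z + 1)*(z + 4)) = z + 4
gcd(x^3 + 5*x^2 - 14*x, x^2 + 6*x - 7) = x + 7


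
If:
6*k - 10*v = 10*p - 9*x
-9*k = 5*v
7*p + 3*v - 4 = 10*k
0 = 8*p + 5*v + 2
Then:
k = -230/301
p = -334/301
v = 414/301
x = 2180/2709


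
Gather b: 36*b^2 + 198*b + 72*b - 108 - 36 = 36*b^2 + 270*b - 144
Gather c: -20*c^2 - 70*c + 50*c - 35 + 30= -20*c^2 - 20*c - 5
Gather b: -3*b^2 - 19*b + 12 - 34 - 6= -3*b^2 - 19*b - 28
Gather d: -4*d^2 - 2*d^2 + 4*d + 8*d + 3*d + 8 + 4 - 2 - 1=-6*d^2 + 15*d + 9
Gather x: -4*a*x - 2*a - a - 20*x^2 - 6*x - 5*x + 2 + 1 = -3*a - 20*x^2 + x*(-4*a - 11) + 3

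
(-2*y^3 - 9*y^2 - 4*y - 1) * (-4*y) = 8*y^4 + 36*y^3 + 16*y^2 + 4*y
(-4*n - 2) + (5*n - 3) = n - 5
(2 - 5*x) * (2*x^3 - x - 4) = -10*x^4 + 4*x^3 + 5*x^2 + 18*x - 8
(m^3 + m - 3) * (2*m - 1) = 2*m^4 - m^3 + 2*m^2 - 7*m + 3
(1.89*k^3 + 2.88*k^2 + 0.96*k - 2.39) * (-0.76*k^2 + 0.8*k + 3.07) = -1.4364*k^5 - 0.6768*k^4 + 7.3767*k^3 + 11.426*k^2 + 1.0352*k - 7.3373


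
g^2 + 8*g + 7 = (g + 1)*(g + 7)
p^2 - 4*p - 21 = (p - 7)*(p + 3)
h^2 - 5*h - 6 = (h - 6)*(h + 1)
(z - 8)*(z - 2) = z^2 - 10*z + 16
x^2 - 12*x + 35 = (x - 7)*(x - 5)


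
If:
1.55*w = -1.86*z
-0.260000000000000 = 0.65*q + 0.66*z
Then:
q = -1.01538461538462*z - 0.4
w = -1.2*z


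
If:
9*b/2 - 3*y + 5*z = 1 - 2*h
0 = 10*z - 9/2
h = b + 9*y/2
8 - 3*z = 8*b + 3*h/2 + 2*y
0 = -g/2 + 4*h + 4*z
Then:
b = 4067/10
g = -63058/5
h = -15769/10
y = -2204/5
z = 9/20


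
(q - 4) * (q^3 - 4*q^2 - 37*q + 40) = q^4 - 8*q^3 - 21*q^2 + 188*q - 160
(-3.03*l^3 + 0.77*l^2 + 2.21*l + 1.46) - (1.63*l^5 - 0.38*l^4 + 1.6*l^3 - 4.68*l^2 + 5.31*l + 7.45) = -1.63*l^5 + 0.38*l^4 - 4.63*l^3 + 5.45*l^2 - 3.1*l - 5.99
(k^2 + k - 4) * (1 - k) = -k^3 + 5*k - 4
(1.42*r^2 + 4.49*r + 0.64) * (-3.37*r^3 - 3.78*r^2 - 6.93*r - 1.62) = -4.7854*r^5 - 20.4989*r^4 - 28.9696*r^3 - 35.8353*r^2 - 11.709*r - 1.0368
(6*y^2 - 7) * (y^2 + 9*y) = 6*y^4 + 54*y^3 - 7*y^2 - 63*y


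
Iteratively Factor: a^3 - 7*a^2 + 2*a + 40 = (a + 2)*(a^2 - 9*a + 20) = (a - 4)*(a + 2)*(a - 5)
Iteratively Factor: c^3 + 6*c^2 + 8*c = (c)*(c^2 + 6*c + 8) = c*(c + 2)*(c + 4)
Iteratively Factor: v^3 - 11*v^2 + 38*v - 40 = (v - 2)*(v^2 - 9*v + 20) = (v - 4)*(v - 2)*(v - 5)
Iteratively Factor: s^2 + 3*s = (s)*(s + 3)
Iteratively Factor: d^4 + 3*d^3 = (d + 3)*(d^3) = d*(d + 3)*(d^2) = d^2*(d + 3)*(d)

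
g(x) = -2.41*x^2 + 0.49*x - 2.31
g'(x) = 0.49 - 4.82*x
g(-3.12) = -27.30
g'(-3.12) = 15.53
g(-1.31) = -7.09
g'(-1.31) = 6.80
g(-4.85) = -61.38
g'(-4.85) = 23.87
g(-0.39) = -2.87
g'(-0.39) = 2.37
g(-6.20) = -97.99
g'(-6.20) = 30.37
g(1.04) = -4.41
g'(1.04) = -4.52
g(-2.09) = -13.86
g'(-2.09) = 10.56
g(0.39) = -2.49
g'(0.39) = -1.39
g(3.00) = -22.53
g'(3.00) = -13.97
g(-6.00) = -92.01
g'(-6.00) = 29.41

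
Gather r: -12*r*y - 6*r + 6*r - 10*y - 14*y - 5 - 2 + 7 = -12*r*y - 24*y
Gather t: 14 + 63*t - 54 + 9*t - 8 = 72*t - 48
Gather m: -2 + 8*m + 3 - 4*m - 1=4*m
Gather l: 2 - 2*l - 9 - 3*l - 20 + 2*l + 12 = -3*l - 15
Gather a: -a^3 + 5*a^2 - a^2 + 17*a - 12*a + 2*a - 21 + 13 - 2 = -a^3 + 4*a^2 + 7*a - 10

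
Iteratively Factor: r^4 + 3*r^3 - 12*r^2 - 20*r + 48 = (r - 2)*(r^3 + 5*r^2 - 2*r - 24) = (r - 2)*(r + 3)*(r^2 + 2*r - 8) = (r - 2)*(r + 3)*(r + 4)*(r - 2)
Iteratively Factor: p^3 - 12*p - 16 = (p + 2)*(p^2 - 2*p - 8) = (p + 2)^2*(p - 4)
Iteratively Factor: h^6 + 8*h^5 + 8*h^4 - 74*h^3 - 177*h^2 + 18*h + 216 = (h + 2)*(h^5 + 6*h^4 - 4*h^3 - 66*h^2 - 45*h + 108) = (h - 1)*(h + 2)*(h^4 + 7*h^3 + 3*h^2 - 63*h - 108) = (h - 1)*(h + 2)*(h + 3)*(h^3 + 4*h^2 - 9*h - 36) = (h - 3)*(h - 1)*(h + 2)*(h + 3)*(h^2 + 7*h + 12) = (h - 3)*(h - 1)*(h + 2)*(h + 3)^2*(h + 4)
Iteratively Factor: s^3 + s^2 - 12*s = (s + 4)*(s^2 - 3*s) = (s - 3)*(s + 4)*(s)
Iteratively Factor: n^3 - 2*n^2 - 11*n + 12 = (n - 4)*(n^2 + 2*n - 3) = (n - 4)*(n - 1)*(n + 3)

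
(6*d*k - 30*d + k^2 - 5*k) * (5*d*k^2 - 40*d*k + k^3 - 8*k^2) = 30*d^2*k^3 - 390*d^2*k^2 + 1200*d^2*k + 11*d*k^4 - 143*d*k^3 + 440*d*k^2 + k^5 - 13*k^4 + 40*k^3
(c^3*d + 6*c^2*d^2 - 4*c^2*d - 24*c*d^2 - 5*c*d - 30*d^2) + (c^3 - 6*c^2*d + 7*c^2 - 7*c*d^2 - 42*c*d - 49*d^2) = c^3*d + c^3 + 6*c^2*d^2 - 10*c^2*d + 7*c^2 - 31*c*d^2 - 47*c*d - 79*d^2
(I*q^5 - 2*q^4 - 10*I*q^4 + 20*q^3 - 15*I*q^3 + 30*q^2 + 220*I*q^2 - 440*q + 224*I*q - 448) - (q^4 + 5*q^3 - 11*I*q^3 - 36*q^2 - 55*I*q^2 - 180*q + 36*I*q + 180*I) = I*q^5 - 3*q^4 - 10*I*q^4 + 15*q^3 - 4*I*q^3 + 66*q^2 + 275*I*q^2 - 260*q + 188*I*q - 448 - 180*I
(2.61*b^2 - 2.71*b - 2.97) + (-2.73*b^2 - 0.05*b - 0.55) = -0.12*b^2 - 2.76*b - 3.52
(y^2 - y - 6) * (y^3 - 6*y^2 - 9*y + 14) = y^5 - 7*y^4 - 9*y^3 + 59*y^2 + 40*y - 84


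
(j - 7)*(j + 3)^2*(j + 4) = j^4 + 3*j^3 - 37*j^2 - 195*j - 252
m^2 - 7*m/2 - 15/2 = (m - 5)*(m + 3/2)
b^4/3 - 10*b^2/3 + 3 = (b/3 + 1)*(b - 3)*(b - 1)*(b + 1)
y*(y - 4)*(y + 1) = y^3 - 3*y^2 - 4*y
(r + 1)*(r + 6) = r^2 + 7*r + 6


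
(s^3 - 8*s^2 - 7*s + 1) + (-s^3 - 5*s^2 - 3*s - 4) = -13*s^2 - 10*s - 3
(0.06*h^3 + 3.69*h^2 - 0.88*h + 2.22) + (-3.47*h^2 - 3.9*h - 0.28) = 0.06*h^3 + 0.22*h^2 - 4.78*h + 1.94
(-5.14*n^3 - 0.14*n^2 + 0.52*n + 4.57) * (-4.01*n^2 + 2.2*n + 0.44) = 20.6114*n^5 - 10.7466*n^4 - 4.6548*n^3 - 17.2433*n^2 + 10.2828*n + 2.0108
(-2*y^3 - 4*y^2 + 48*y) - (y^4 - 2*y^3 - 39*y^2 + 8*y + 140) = -y^4 + 35*y^2 + 40*y - 140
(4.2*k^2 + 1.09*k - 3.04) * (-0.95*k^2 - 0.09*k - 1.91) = -3.99*k^4 - 1.4135*k^3 - 5.2321*k^2 - 1.8083*k + 5.8064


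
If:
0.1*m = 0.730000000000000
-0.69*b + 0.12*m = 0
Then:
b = 1.27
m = 7.30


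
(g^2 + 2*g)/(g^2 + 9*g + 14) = g/(g + 7)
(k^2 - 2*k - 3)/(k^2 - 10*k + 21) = (k + 1)/(k - 7)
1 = 1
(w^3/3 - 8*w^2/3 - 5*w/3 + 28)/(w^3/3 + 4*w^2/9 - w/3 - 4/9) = 3*(w^3 - 8*w^2 - 5*w + 84)/(3*w^3 + 4*w^2 - 3*w - 4)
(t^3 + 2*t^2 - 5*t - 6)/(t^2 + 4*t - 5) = (t^3 + 2*t^2 - 5*t - 6)/(t^2 + 4*t - 5)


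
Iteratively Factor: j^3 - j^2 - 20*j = (j + 4)*(j^2 - 5*j) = j*(j + 4)*(j - 5)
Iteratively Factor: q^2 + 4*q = (q + 4)*(q)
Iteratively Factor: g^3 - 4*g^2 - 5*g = (g - 5)*(g^2 + g) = (g - 5)*(g + 1)*(g)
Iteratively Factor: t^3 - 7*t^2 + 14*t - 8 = (t - 4)*(t^2 - 3*t + 2) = (t - 4)*(t - 1)*(t - 2)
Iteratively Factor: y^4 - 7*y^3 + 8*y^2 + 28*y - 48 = (y - 2)*(y^3 - 5*y^2 - 2*y + 24) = (y - 3)*(y - 2)*(y^2 - 2*y - 8) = (y - 3)*(y - 2)*(y + 2)*(y - 4)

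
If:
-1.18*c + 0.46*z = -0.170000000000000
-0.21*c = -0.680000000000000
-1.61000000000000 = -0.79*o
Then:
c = 3.24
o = 2.04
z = 7.94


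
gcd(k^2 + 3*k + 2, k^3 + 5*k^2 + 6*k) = k + 2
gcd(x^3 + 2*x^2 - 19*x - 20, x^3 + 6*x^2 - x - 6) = x + 1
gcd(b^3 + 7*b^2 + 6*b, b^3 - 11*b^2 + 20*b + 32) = b + 1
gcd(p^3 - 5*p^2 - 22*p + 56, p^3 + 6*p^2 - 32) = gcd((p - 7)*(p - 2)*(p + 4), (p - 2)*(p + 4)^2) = p^2 + 2*p - 8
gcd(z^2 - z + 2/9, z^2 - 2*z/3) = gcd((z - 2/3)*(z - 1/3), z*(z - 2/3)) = z - 2/3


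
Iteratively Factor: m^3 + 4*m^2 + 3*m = (m + 1)*(m^2 + 3*m) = (m + 1)*(m + 3)*(m)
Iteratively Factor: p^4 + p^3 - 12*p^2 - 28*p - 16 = (p + 2)*(p^3 - p^2 - 10*p - 8) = (p + 2)^2*(p^2 - 3*p - 4) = (p - 4)*(p + 2)^2*(p + 1)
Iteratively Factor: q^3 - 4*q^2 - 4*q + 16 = (q - 2)*(q^2 - 2*q - 8) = (q - 4)*(q - 2)*(q + 2)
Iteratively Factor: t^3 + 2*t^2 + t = (t + 1)*(t^2 + t) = (t + 1)^2*(t)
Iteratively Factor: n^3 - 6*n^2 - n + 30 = (n + 2)*(n^2 - 8*n + 15) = (n - 5)*(n + 2)*(n - 3)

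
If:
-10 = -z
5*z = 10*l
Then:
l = 5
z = 10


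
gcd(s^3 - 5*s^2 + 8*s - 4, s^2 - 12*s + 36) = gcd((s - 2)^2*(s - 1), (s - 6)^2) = 1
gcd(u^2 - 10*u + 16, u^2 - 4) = u - 2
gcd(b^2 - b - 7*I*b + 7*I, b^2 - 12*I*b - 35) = b - 7*I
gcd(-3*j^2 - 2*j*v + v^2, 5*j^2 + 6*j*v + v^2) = j + v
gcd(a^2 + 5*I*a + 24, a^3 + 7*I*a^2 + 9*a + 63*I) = a - 3*I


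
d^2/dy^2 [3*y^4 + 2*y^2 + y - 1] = 36*y^2 + 4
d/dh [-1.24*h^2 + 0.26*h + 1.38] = 0.26 - 2.48*h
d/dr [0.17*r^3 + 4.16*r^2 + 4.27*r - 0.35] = 0.51*r^2 + 8.32*r + 4.27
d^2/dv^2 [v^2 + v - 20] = 2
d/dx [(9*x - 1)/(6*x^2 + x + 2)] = (54*x^2 + 9*x - (9*x - 1)*(12*x + 1) + 18)/(6*x^2 + x + 2)^2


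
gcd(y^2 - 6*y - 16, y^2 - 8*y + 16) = 1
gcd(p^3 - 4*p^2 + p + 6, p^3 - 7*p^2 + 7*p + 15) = p^2 - 2*p - 3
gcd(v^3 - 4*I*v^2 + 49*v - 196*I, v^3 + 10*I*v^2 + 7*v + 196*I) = v^2 + 3*I*v + 28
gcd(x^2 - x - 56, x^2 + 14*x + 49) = x + 7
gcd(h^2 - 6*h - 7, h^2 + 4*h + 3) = h + 1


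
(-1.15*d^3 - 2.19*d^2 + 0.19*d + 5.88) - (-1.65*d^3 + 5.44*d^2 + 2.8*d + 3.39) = 0.5*d^3 - 7.63*d^2 - 2.61*d + 2.49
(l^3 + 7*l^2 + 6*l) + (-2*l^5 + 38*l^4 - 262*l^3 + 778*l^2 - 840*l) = -2*l^5 + 38*l^4 - 261*l^3 + 785*l^2 - 834*l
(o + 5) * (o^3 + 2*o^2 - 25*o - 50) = o^4 + 7*o^3 - 15*o^2 - 175*o - 250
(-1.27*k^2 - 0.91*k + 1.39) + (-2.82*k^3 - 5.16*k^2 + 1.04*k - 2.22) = -2.82*k^3 - 6.43*k^2 + 0.13*k - 0.83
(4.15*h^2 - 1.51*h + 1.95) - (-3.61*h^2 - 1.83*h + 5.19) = 7.76*h^2 + 0.32*h - 3.24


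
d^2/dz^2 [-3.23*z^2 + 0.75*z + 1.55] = -6.46000000000000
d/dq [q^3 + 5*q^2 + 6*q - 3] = 3*q^2 + 10*q + 6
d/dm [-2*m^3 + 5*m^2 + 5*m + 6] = -6*m^2 + 10*m + 5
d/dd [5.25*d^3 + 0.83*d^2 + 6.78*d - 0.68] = 15.75*d^2 + 1.66*d + 6.78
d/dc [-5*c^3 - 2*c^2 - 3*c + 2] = -15*c^2 - 4*c - 3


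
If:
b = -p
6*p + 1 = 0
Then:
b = 1/6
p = -1/6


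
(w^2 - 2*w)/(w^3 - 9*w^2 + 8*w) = (w - 2)/(w^2 - 9*w + 8)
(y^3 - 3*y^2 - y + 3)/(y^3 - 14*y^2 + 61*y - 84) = (y^2 - 1)/(y^2 - 11*y + 28)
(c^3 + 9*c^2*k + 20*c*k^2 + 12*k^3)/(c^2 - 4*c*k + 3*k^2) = (c^3 + 9*c^2*k + 20*c*k^2 + 12*k^3)/(c^2 - 4*c*k + 3*k^2)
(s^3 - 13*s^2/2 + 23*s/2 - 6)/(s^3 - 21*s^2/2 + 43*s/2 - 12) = (s - 4)/(s - 8)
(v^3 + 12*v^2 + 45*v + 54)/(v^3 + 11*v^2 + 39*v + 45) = (v + 6)/(v + 5)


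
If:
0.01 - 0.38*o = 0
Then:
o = 0.03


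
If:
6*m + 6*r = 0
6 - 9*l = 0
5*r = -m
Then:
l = 2/3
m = 0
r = 0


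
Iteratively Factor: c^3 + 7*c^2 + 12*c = (c + 3)*(c^2 + 4*c) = c*(c + 3)*(c + 4)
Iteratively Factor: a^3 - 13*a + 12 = (a - 1)*(a^2 + a - 12) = (a - 1)*(a + 4)*(a - 3)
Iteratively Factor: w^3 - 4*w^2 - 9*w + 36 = (w - 4)*(w^2 - 9) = (w - 4)*(w + 3)*(w - 3)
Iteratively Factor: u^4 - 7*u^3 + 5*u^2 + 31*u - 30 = (u - 1)*(u^3 - 6*u^2 - u + 30) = (u - 1)*(u + 2)*(u^2 - 8*u + 15) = (u - 5)*(u - 1)*(u + 2)*(u - 3)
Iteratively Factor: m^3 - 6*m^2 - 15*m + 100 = (m - 5)*(m^2 - m - 20) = (m - 5)*(m + 4)*(m - 5)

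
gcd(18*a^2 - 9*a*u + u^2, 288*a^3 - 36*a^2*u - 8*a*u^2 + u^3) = -6*a + u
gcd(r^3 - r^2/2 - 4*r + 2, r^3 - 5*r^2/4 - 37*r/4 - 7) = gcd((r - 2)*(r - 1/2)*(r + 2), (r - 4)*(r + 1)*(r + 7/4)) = 1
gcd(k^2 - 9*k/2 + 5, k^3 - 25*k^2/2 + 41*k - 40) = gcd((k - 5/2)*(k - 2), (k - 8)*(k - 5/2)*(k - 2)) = k^2 - 9*k/2 + 5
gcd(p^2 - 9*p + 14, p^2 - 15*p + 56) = p - 7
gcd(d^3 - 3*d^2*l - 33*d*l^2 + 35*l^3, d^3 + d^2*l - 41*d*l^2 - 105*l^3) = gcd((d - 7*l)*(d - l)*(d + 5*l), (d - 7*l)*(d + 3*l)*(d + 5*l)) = d^2 - 2*d*l - 35*l^2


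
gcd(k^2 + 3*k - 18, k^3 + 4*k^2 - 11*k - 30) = k - 3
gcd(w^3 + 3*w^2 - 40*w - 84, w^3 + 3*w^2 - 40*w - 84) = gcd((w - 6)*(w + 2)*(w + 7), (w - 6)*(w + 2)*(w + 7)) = w^3 + 3*w^2 - 40*w - 84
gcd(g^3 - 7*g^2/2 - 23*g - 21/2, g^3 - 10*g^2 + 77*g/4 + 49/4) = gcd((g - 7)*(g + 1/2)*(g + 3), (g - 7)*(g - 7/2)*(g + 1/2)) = g^2 - 13*g/2 - 7/2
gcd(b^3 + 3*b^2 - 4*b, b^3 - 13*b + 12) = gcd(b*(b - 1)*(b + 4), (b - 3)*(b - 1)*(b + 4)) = b^2 + 3*b - 4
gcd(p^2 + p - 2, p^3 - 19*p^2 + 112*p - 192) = 1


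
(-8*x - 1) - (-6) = 5 - 8*x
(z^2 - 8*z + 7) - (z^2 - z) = 7 - 7*z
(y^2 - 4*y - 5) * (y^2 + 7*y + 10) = y^4 + 3*y^3 - 23*y^2 - 75*y - 50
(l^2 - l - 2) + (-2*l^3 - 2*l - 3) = -2*l^3 + l^2 - 3*l - 5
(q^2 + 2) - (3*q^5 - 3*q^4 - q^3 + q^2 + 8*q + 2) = -3*q^5 + 3*q^4 + q^3 - 8*q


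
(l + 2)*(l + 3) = l^2 + 5*l + 6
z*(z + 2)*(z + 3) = z^3 + 5*z^2 + 6*z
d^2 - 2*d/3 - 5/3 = (d - 5/3)*(d + 1)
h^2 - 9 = (h - 3)*(h + 3)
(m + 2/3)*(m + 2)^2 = m^3 + 14*m^2/3 + 20*m/3 + 8/3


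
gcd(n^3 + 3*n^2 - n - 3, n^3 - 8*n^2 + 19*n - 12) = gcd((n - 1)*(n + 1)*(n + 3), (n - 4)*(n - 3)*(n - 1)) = n - 1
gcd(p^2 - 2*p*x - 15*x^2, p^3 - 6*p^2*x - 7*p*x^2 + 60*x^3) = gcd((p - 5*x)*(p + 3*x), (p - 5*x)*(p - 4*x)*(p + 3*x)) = -p^2 + 2*p*x + 15*x^2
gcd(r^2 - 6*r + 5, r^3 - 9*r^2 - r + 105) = r - 5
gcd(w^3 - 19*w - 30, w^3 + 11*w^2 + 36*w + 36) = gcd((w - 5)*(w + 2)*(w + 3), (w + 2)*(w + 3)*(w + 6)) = w^2 + 5*w + 6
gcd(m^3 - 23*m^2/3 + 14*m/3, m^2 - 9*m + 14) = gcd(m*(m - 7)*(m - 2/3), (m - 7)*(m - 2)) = m - 7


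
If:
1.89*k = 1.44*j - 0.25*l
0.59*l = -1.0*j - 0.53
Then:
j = -0.59*l - 0.53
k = -0.581798941798942*l - 0.403809523809524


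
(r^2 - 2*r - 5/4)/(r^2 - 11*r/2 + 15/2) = (r + 1/2)/(r - 3)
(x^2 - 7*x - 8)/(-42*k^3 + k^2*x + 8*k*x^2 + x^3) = (x^2 - 7*x - 8)/(-42*k^3 + k^2*x + 8*k*x^2 + x^3)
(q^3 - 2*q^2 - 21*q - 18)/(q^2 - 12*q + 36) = (q^2 + 4*q + 3)/(q - 6)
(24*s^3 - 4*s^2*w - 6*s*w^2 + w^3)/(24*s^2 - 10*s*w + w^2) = (4*s^2 - w^2)/(4*s - w)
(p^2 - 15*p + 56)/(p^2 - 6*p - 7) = (p - 8)/(p + 1)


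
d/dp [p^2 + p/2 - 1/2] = 2*p + 1/2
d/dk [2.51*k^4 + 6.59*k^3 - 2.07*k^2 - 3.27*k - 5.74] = 10.04*k^3 + 19.77*k^2 - 4.14*k - 3.27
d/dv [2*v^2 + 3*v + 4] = 4*v + 3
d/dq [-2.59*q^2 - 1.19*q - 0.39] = -5.18*q - 1.19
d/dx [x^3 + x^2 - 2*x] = 3*x^2 + 2*x - 2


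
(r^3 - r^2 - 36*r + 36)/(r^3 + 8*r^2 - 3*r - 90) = (r^2 - 7*r + 6)/(r^2 + 2*r - 15)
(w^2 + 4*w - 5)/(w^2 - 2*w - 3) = (-w^2 - 4*w + 5)/(-w^2 + 2*w + 3)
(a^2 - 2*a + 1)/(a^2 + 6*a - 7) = (a - 1)/(a + 7)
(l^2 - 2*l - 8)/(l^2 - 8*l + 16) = (l + 2)/(l - 4)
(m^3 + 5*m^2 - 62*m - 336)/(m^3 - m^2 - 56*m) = (m + 6)/m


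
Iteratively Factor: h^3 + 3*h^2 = (h + 3)*(h^2) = h*(h + 3)*(h)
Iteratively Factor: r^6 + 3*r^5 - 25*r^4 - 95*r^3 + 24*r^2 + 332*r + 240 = (r + 4)*(r^5 - r^4 - 21*r^3 - 11*r^2 + 68*r + 60) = (r + 1)*(r + 4)*(r^4 - 2*r^3 - 19*r^2 + 8*r + 60) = (r - 2)*(r + 1)*(r + 4)*(r^3 - 19*r - 30) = (r - 5)*(r - 2)*(r + 1)*(r + 4)*(r^2 + 5*r + 6) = (r - 5)*(r - 2)*(r + 1)*(r + 2)*(r + 4)*(r + 3)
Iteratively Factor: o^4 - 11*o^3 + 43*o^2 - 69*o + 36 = (o - 3)*(o^3 - 8*o^2 + 19*o - 12) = (o - 4)*(o - 3)*(o^2 - 4*o + 3) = (o - 4)*(o - 3)^2*(o - 1)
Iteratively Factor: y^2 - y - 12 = (y + 3)*(y - 4)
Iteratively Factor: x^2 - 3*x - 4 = (x + 1)*(x - 4)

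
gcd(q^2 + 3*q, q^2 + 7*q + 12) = q + 3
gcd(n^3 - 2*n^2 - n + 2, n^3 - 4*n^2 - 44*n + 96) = n - 2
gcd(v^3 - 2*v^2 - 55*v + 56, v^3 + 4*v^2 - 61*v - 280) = v^2 - v - 56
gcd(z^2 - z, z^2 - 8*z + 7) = z - 1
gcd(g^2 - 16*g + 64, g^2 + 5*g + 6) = 1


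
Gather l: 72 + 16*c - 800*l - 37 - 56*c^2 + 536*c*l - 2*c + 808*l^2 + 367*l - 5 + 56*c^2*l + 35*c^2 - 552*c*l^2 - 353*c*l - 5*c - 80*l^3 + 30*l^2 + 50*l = -21*c^2 + 9*c - 80*l^3 + l^2*(838 - 552*c) + l*(56*c^2 + 183*c - 383) + 30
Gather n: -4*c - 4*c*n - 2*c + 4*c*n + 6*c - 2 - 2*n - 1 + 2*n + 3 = 0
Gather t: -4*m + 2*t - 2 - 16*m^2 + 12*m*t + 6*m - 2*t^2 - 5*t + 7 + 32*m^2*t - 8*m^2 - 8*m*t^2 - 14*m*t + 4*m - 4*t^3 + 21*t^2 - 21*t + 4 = -24*m^2 + 6*m - 4*t^3 + t^2*(19 - 8*m) + t*(32*m^2 - 2*m - 24) + 9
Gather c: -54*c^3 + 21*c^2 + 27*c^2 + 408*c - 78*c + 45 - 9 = -54*c^3 + 48*c^2 + 330*c + 36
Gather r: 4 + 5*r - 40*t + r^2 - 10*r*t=r^2 + r*(5 - 10*t) - 40*t + 4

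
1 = 1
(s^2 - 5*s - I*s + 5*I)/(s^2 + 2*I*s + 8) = (s^2 - 5*s - I*s + 5*I)/(s^2 + 2*I*s + 8)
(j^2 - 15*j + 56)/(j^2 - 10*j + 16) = (j - 7)/(j - 2)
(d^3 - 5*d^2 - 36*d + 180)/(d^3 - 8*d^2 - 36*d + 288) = (d - 5)/(d - 8)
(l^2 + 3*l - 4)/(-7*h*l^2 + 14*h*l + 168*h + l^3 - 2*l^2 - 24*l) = (1 - l)/(7*h*l - 42*h - l^2 + 6*l)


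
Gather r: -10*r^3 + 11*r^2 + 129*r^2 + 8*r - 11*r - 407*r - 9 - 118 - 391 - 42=-10*r^3 + 140*r^2 - 410*r - 560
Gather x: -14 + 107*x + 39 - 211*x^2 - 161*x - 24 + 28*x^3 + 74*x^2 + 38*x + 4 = 28*x^3 - 137*x^2 - 16*x + 5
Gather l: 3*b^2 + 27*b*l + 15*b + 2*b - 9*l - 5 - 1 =3*b^2 + 17*b + l*(27*b - 9) - 6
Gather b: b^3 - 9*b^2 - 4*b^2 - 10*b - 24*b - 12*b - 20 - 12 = b^3 - 13*b^2 - 46*b - 32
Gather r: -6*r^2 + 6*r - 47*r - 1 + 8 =-6*r^2 - 41*r + 7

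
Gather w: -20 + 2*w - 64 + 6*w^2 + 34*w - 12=6*w^2 + 36*w - 96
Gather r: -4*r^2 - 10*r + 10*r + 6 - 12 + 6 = -4*r^2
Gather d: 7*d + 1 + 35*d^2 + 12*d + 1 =35*d^2 + 19*d + 2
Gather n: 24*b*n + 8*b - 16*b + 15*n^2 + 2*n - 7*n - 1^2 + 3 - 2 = -8*b + 15*n^2 + n*(24*b - 5)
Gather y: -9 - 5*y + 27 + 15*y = 10*y + 18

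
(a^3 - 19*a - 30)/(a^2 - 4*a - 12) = (a^2 - 2*a - 15)/(a - 6)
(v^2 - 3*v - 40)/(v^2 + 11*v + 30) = (v - 8)/(v + 6)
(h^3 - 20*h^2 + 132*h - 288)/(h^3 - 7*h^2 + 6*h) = (h^2 - 14*h + 48)/(h*(h - 1))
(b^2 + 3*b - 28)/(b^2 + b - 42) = (b - 4)/(b - 6)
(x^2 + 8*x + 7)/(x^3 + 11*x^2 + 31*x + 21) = 1/(x + 3)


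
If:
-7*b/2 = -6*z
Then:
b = 12*z/7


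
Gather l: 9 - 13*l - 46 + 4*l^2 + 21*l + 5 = 4*l^2 + 8*l - 32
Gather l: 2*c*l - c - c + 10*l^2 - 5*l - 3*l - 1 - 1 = -2*c + 10*l^2 + l*(2*c - 8) - 2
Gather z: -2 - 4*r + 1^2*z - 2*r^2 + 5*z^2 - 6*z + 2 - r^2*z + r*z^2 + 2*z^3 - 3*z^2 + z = -2*r^2 - 4*r + 2*z^3 + z^2*(r + 2) + z*(-r^2 - 4)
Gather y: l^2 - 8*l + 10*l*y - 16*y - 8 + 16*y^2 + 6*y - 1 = l^2 - 8*l + 16*y^2 + y*(10*l - 10) - 9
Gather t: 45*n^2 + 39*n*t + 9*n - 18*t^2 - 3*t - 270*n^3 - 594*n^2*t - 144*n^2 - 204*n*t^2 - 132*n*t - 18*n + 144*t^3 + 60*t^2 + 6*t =-270*n^3 - 99*n^2 - 9*n + 144*t^3 + t^2*(42 - 204*n) + t*(-594*n^2 - 93*n + 3)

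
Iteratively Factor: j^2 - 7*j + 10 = (j - 5)*(j - 2)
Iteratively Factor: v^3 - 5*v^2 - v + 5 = (v - 5)*(v^2 - 1) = (v - 5)*(v - 1)*(v + 1)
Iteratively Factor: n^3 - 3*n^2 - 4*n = (n)*(n^2 - 3*n - 4) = n*(n - 4)*(n + 1)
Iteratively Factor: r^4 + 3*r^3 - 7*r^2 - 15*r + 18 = (r + 3)*(r^3 - 7*r + 6) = (r - 2)*(r + 3)*(r^2 + 2*r - 3) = (r - 2)*(r + 3)^2*(r - 1)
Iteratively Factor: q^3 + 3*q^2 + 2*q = (q + 1)*(q^2 + 2*q) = q*(q + 1)*(q + 2)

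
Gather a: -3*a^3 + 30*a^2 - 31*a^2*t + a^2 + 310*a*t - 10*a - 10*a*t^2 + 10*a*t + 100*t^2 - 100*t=-3*a^3 + a^2*(31 - 31*t) + a*(-10*t^2 + 320*t - 10) + 100*t^2 - 100*t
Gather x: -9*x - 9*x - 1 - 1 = -18*x - 2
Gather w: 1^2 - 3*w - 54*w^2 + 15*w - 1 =-54*w^2 + 12*w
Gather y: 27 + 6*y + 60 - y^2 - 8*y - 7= -y^2 - 2*y + 80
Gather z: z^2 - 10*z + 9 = z^2 - 10*z + 9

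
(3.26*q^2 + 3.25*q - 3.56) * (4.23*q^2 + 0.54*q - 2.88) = 13.7898*q^4 + 15.5079*q^3 - 22.6926*q^2 - 11.2824*q + 10.2528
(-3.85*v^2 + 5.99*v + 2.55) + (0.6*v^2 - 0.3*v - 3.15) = -3.25*v^2 + 5.69*v - 0.6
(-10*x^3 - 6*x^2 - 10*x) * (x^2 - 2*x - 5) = -10*x^5 + 14*x^4 + 52*x^3 + 50*x^2 + 50*x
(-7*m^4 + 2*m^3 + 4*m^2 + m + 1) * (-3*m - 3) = 21*m^5 + 15*m^4 - 18*m^3 - 15*m^2 - 6*m - 3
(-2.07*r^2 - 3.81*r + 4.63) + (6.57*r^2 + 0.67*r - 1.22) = 4.5*r^2 - 3.14*r + 3.41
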